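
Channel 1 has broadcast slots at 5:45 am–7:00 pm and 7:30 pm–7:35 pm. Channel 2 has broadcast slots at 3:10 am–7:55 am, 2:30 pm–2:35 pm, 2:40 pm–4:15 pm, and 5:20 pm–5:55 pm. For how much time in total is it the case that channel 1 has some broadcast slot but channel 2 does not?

8 h 55 min

A \ B = 7:55 am-2:30 pm, 2:35 pm-2:40 pm, 4:15 pm-5:20 pm, 5:55 pm-7:00 pm, 7:30 pm-7:35 pm.
Total: 6 h 35 min + 5 min + 1 h 5 min + 1 h 5 min + 5 min = 8 h 55 min.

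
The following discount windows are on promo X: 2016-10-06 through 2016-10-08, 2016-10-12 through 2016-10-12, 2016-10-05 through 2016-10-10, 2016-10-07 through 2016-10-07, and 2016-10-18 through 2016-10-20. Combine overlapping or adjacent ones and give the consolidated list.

Sort by start: 2016-10-05 through 2016-10-10, 2016-10-06 through 2016-10-08, 2016-10-07 through 2016-10-07, 2016-10-12 through 2016-10-12, 2016-10-18 through 2016-10-20.
2016-10-06 through 2016-10-08 overlaps/touches 2016-10-05 through 2016-10-10 → extend to 2016-10-05 through 2016-10-10.
2016-10-07 through 2016-10-07 overlaps/touches 2016-10-05 through 2016-10-10 → extend to 2016-10-05 through 2016-10-10.
2016-10-12 through 2016-10-12 is disjoint → start new block.
2016-10-18 through 2016-10-20 is disjoint → start new block.

2016-10-05 through 2016-10-10, 2016-10-12 through 2016-10-12, 2016-10-18 through 2016-10-20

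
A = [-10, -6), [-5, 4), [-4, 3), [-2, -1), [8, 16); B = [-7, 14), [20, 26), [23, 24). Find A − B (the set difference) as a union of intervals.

[-10, -7) ∪ [14, 16)

First set merges to [-10, -6), [-5, 4), [8, 16).
Second set merges to [-7, 14), [20, 26).
[-10, -6) \ B = [-10, -7).
[-5, 4): entirely removed.
[8, 16) \ B = [14, 16).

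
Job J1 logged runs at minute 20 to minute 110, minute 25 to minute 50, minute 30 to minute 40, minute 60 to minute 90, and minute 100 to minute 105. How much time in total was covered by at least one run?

90 minutes

Merged: minute 20 to minute 110.
Length: 90 minutes.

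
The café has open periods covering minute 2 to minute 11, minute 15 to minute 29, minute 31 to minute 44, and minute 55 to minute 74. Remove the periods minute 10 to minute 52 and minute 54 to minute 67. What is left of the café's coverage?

minute 2 to minute 10, minute 67 to minute 74

minute 2 to minute 11 with B removed leaves minute 2 to minute 10.
minute 15 to minute 29 lies entirely inside B → drops out.
minute 31 to minute 44 lies entirely inside B → drops out.
minute 55 to minute 74 with B removed leaves minute 67 to minute 74.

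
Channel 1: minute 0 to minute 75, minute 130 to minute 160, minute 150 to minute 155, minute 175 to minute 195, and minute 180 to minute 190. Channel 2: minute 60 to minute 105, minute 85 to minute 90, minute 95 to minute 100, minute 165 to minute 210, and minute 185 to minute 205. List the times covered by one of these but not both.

Merge the first list: minute 0 to minute 75, minute 130 to minute 160, minute 175 to minute 195.
Merge the second list: minute 60 to minute 105, minute 165 to minute 210.
A but not B: minute 0 to minute 60, minute 130 to minute 160.
B but not A: minute 75 to minute 105, minute 165 to minute 175, minute 195 to minute 210.
Combining gives A △ B.

minute 0 to minute 60, minute 75 to minute 105, minute 130 to minute 160, minute 165 to minute 175, minute 195 to minute 210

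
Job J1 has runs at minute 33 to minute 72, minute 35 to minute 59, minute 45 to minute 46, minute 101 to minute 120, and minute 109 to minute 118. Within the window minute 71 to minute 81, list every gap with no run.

After merging, the occupied span is minute 33 to minute 72, minute 101 to minute 120.
Uncovered inside minute 71 to minute 81: minute 72 to minute 81.

minute 72 to minute 81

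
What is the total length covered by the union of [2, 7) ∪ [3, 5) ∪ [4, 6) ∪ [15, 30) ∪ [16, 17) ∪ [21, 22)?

20

Merged: [2, 7), [15, 30).
Lengths: 5 + 15 = 20.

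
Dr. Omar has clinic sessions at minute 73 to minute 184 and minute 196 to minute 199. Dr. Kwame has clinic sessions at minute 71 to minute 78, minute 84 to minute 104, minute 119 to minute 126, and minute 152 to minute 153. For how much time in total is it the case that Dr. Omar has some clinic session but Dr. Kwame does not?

81 minutes

A \ B = minute 78 to minute 84, minute 104 to minute 119, minute 126 to minute 152, minute 153 to minute 184, minute 196 to minute 199.
Total: 6 minutes + 15 minutes + 26 minutes + 31 minutes + 3 minutes = 81 minutes.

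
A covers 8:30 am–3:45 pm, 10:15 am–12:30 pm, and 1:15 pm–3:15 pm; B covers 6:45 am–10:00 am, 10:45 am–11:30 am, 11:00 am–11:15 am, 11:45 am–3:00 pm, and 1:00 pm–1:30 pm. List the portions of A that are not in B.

10:00 am–10:45 am, 11:30 am–11:45 am, 3:00 pm–3:45 pm

A, merged: 8:30 am–3:45 pm.
B, merged: 6:45 am–10:00 am, 10:45 am–11:30 am, 11:45 am–3:00 pm.
8:30 am–3:45 pm minus B → 10:00 am–10:45 am, 11:30 am–11:45 am, 3:00 pm–3:45 pm.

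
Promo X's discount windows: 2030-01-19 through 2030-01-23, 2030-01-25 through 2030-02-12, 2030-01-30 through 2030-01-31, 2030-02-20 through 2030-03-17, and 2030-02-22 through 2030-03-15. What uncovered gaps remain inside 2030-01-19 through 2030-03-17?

After merging, the occupied span is 2030-01-19 through 2030-01-23, 2030-01-25 through 2030-02-12, 2030-02-20 through 2030-03-17.
Uncovered inside 2030-01-19 through 2030-03-17: 2030-01-24 through 2030-01-24, 2030-02-13 through 2030-02-19.

2030-01-24 through 2030-01-24, 2030-02-13 through 2030-02-19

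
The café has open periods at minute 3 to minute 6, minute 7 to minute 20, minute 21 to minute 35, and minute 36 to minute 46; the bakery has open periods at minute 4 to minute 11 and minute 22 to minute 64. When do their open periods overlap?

minute 3 to minute 6 ∩ B → minute 4 to minute 6.
minute 7 to minute 20 ∩ B → minute 7 to minute 11.
minute 21 to minute 35 ∩ B → minute 22 to minute 35.
minute 36 to minute 46 ∩ B → minute 36 to minute 46.

minute 4 to minute 6, minute 7 to minute 11, minute 22 to minute 35, minute 36 to minute 46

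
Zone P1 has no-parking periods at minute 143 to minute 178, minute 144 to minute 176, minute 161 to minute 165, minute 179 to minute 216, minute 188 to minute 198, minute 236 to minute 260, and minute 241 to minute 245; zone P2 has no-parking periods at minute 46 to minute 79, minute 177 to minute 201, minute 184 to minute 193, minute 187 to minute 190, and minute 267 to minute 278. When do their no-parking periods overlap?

minute 177 to minute 178, minute 179 to minute 201

Merge the first list: minute 143 to minute 178, minute 179 to minute 216, minute 236 to minute 260.
Merge the second list: minute 46 to minute 79, minute 177 to minute 201, minute 267 to minute 278.
minute 143 to minute 178 meets the second set on minute 177 to minute 178.
minute 179 to minute 216 meets the second set on minute 179 to minute 201.
minute 236 to minute 260: no overlap with the second set.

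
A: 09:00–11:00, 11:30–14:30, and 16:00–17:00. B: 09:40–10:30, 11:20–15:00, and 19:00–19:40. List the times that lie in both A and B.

09:00–11:00 ∩ B → 09:40–10:30.
11:30–14:30 ∩ B → 11:30–14:30.
16:00–17:00 meets no B interval.

09:40–10:30, 11:30–14:30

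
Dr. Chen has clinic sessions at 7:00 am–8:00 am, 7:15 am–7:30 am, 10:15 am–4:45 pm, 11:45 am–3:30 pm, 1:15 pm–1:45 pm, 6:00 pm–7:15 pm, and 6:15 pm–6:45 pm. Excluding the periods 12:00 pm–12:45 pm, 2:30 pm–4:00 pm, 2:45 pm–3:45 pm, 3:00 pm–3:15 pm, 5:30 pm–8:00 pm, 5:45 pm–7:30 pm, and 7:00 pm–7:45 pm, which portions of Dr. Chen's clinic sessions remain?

7:00 am–8:00 am, 10:15 am–12:00 pm, 12:45 pm–2:30 pm, 4:00 pm–4:45 pm

A, merged: 7:00 am–8:00 am, 10:15 am–4:45 pm, 6:00 pm–7:15 pm.
B, merged: 12:00 pm–12:45 pm, 2:30 pm–4:00 pm, 5:30 pm–8:00 pm.
7:00 am–8:00 am is untouched.
10:15 am–4:45 pm with B removed leaves 10:15 am–12:00 pm, 12:45 pm–2:30 pm, 4:00 pm–4:45 pm.
6:00 pm–7:15 pm lies entirely inside B → drops out.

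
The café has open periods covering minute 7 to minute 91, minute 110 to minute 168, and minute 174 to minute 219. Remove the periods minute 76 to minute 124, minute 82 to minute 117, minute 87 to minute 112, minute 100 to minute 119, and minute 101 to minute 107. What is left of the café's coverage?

Merge the second list: minute 76 to minute 124.
minute 7 to minute 91 with B removed leaves minute 7 to minute 76.
minute 110 to minute 168 with B removed leaves minute 124 to minute 168.
minute 174 to minute 219 is untouched.

minute 7 to minute 76, minute 124 to minute 168, minute 174 to minute 219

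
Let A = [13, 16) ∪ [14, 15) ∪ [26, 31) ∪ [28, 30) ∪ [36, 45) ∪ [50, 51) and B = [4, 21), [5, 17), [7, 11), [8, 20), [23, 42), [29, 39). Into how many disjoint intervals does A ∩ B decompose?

3

Merge the first list: [13, 16), [26, 31), [36, 45), [50, 51).
Merge the second list: [4, 21), [23, 42).
A ∩ B = [13, 16), [26, 31), [36, 42).
That is 3 disjoint pieces.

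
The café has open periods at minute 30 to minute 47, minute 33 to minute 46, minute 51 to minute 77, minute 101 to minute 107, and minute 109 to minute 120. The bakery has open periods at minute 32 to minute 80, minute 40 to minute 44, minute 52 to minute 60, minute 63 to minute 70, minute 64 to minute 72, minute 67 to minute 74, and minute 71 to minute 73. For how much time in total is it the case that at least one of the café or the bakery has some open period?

Merge the first list: minute 30 to minute 47, minute 51 to minute 77, minute 101 to minute 107, minute 109 to minute 120.
Merge the second list: minute 32 to minute 80.
A ∪ B = minute 30 to minute 80, minute 101 to minute 107, minute 109 to minute 120.
Total: 50 minutes + 6 minutes + 11 minutes = 67 minutes.

67 minutes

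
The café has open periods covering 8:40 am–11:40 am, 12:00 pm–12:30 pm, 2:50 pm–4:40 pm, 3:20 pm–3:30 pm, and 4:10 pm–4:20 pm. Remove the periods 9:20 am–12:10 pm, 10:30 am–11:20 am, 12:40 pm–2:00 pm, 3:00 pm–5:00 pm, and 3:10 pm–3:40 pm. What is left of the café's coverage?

A, merged: 8:40 am-11:40 am, 12:00 pm-12:30 pm, 2:50 pm-4:40 pm.
B, merged: 9:20 am-12:10 pm, 12:40 pm-2:00 pm, 3:00 pm-5:00 pm.
8:40 am-11:40 am with B removed leaves 8:40 am-9:20 am.
12:00 pm-12:30 pm with B removed leaves 12:10 pm-12:30 pm.
2:50 pm-4:40 pm with B removed leaves 2:50 pm-3:00 pm.

8:40 am-9:20 am, 12:10 pm-12:30 pm, 2:50 pm-3:00 pm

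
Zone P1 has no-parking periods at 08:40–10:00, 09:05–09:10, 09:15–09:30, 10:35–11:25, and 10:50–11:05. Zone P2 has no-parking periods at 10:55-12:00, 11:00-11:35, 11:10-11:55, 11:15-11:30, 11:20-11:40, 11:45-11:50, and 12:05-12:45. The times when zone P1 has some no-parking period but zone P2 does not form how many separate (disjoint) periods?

A, merged: 08:40-10:00, 10:35-11:25.
B, merged: 10:55-12:00, 12:05-12:45.
A \ B = 08:40-10:00, 10:35-10:55.
That is 2 disjoint pieces.

2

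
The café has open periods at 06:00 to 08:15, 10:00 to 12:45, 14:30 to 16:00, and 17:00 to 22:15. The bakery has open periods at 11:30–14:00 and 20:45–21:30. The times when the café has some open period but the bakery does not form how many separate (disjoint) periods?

A \ B = 06:00–08:15, 10:00–11:30, 14:30–16:00, 17:00–20:45, 21:30–22:15.
That is 5 disjoint pieces.

5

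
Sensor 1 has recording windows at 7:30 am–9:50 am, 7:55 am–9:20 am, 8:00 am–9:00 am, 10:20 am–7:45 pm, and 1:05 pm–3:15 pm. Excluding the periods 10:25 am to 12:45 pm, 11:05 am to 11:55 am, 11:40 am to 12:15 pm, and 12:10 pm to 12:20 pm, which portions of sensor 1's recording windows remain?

A, merged: 7:30 am–9:50 am, 10:20 am–7:45 pm.
B, merged: 10:25 am–12:45 pm.
7:30 am–9:50 am: nothing removed.
10:20 am–7:45 pm \ B = 10:20 am–10:25 am, 12:45 pm–7:45 pm.

7:30 am–9:50 am, 10:20 am–10:25 am, 12:45 pm–7:45 pm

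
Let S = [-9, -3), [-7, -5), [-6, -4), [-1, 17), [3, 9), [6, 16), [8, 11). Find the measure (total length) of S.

24

Merged: [-9, -3), [-1, 17).
Lengths: 6 + 18 = 24.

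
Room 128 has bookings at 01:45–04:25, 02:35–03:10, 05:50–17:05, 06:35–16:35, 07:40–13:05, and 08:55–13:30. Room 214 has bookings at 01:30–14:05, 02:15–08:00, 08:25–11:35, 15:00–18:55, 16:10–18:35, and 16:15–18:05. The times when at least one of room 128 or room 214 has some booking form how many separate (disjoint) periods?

1

A, merged: 01:45–04:25, 05:50–17:05.
B, merged: 01:30–14:05, 15:00–18:55.
A ∪ B = 01:30–18:55.
That is 1 disjoint piece.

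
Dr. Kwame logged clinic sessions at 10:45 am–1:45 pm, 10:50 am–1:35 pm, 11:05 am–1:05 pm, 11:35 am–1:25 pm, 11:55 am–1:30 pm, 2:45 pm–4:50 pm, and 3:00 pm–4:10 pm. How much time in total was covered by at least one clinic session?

Merged: 10:45 am–1:45 pm, 2:45 pm–4:50 pm.
Lengths: 3 h + 2 h 5 min = 5 h 5 min.

5 h 5 min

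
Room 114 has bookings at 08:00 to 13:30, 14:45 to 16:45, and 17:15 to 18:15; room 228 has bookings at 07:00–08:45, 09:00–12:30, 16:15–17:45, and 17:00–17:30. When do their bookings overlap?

08:00-08:45, 09:00-12:30, 16:15-16:45, 17:15-17:45

B, merged: 07:00-08:45, 09:00-12:30, 16:15-17:45.
08:00-13:30 meets the second set on 08:00-08:45, 09:00-12:30.
14:45-16:45 meets the second set on 16:15-16:45.
17:15-18:15 meets the second set on 17:15-17:45.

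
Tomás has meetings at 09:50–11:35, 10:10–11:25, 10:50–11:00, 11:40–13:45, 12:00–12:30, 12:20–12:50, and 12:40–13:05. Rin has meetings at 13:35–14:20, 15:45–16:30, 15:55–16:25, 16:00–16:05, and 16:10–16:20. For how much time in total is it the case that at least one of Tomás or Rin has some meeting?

5 h 10 min

First set merges to 09:50–11:35, 11:40–13:45.
Second set merges to 13:35–14:20, 15:45–16:30.
A ∪ B = 09:50–11:35, 11:40–14:20, 15:45–16:30.
Total: 1 h 45 min + 2 h 40 min + 45 min = 5 h 10 min.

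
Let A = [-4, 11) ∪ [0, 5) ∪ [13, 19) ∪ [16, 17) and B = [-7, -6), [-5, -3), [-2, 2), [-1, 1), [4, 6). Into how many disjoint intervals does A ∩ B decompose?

A, merged: [-4, 11), [13, 19).
B, merged: [-7, -6), [-5, -3), [-2, 2), [4, 6).
A ∩ B = [-4, -3), [-2, 2), [4, 6).
That is 3 disjoint pieces.

3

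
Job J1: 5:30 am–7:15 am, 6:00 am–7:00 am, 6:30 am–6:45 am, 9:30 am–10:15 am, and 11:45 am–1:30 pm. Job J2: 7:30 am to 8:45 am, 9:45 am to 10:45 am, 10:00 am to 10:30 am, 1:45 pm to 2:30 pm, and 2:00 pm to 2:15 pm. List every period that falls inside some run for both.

A, merged: 5:30 am–7:15 am, 9:30 am–10:15 am, 11:45 am–1:30 pm.
B, merged: 7:30 am–8:45 am, 9:45 am–10:45 am, 1:45 pm–2:30 pm.
5:30 am–7:15 am meets no B interval.
9:30 am–10:15 am ∩ B → 9:45 am–10:15 am.
11:45 am–1:30 pm meets no B interval.

9:45 am–10:15 am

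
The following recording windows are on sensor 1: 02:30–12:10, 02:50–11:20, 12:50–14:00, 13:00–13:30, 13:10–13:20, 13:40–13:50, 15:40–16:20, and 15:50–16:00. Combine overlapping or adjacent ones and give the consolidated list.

02:30-12:10, 12:50-14:00, 15:40-16:20

02:50-11:20 overlaps/touches 02:30-12:10 → extend to 02:30-12:10.
12:50-14:00 is disjoint → start new block.
13:00-13:30 overlaps/touches 12:50-14:00 → extend to 12:50-14:00.
13:10-13:20 overlaps/touches 12:50-14:00 → extend to 12:50-14:00.
13:40-13:50 overlaps/touches 12:50-14:00 → extend to 12:50-14:00.
15:40-16:20 is disjoint → start new block.
15:50-16:00 overlaps/touches 15:40-16:20 → extend to 15:40-16:20.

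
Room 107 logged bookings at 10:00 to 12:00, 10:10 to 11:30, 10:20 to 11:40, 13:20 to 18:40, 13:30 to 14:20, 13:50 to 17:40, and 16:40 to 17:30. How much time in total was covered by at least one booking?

Merged: 10:00-12:00, 13:20-18:40.
Lengths: 2 h + 5 h 20 min = 7 h 20 min.

7 h 20 min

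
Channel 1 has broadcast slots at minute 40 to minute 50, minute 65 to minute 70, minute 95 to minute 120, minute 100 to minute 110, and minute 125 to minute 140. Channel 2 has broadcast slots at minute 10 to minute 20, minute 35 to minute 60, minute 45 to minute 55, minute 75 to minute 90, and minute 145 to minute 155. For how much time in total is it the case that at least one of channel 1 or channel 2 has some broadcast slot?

Merge the first list: minute 40 to minute 50, minute 65 to minute 70, minute 95 to minute 120, minute 125 to minute 140.
Merge the second list: minute 10 to minute 20, minute 35 to minute 60, minute 75 to minute 90, minute 145 to minute 155.
A ∪ B = minute 10 to minute 20, minute 35 to minute 60, minute 65 to minute 70, minute 75 to minute 90, minute 95 to minute 120, minute 125 to minute 140, minute 145 to minute 155.
Total: 10 minutes + 25 minutes + 5 minutes + 15 minutes + 25 minutes + 15 minutes + 10 minutes = 105 minutes.

105 minutes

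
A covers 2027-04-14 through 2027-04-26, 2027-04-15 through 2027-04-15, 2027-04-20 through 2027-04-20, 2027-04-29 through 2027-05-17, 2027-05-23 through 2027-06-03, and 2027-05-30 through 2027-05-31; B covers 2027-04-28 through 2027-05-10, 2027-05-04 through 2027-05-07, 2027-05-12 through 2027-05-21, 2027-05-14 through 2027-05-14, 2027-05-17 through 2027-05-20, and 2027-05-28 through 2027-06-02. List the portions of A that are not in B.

2027-04-14 through 2027-04-26, 2027-05-11 through 2027-05-11, 2027-05-23 through 2027-05-27, 2027-06-03 through 2027-06-03

Merge the first list: 2027-04-14 through 2027-04-26, 2027-04-29 through 2027-05-17, 2027-05-23 through 2027-06-03.
Merge the second list: 2027-04-28 through 2027-05-10, 2027-05-12 through 2027-05-21, 2027-05-28 through 2027-06-02.
2027-04-14 through 2027-04-26: nothing removed.
2027-04-29 through 2027-05-17 \ B = 2027-05-11 through 2027-05-11.
2027-05-23 through 2027-06-03 \ B = 2027-05-23 through 2027-05-27, 2027-06-03 through 2027-06-03.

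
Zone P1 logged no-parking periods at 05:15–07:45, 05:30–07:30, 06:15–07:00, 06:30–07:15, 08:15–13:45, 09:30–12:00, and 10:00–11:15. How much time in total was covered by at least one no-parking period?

Merged: 05:15-07:45, 08:15-13:45.
Lengths: 2 h 30 min + 5 h 30 min = 8 h.

8 h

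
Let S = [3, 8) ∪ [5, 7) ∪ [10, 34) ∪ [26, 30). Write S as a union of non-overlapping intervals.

[5, 7) overlaps/touches [3, 8) → extend to [3, 8).
[10, 34) is disjoint → start new block.
[26, 30) overlaps/touches [10, 34) → extend to [10, 34).

[3, 8) ∪ [10, 34)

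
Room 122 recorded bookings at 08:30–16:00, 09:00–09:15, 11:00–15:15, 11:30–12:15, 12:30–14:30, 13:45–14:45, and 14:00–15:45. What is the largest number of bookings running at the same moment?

5

Walk the sorted start/end points keeping a running depth.
The depth first hits 5 at 14:00.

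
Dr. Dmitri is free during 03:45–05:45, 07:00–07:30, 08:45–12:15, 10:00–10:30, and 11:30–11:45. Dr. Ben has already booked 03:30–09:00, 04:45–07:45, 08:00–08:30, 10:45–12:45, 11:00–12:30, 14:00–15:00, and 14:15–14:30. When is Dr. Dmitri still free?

A, merged: 03:45–05:45, 07:00–07:30, 08:45–12:15.
B, merged: 03:30–09:00, 10:45–12:45, 14:00–15:00.
03:45–05:45 lies entirely inside B → drops out.
07:00–07:30 lies entirely inside B → drops out.
08:45–12:15 with B removed leaves 09:00–10:45.

09:00–10:45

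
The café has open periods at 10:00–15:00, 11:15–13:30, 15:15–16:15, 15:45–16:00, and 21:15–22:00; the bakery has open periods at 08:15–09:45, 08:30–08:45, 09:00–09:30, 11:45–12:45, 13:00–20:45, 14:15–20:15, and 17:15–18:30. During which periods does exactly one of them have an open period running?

08:15–09:45, 10:00–11:45, 12:45–13:00, 15:00–15:15, 16:15–20:45, 21:15–22:00

First set merges to 10:00–15:00, 15:15–16:15, 21:15–22:00.
Second set merges to 08:15–09:45, 11:45–12:45, 13:00–20:45.
A \ B = 10:00–11:45, 12:45–13:00, 21:15–22:00.
B \ A = 08:15–09:45, 15:00–15:15, 16:15–20:45.
Union of the two gives the symmetric difference.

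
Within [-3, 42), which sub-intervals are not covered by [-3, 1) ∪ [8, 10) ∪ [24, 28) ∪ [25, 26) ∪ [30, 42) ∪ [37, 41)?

The merged coverage is [-3, 1), [8, 10), [24, 28), [30, 42).
Complement within [-3, 42): [1, 8), [10, 24), [28, 30).

[1, 8) ∪ [10, 24) ∪ [28, 30)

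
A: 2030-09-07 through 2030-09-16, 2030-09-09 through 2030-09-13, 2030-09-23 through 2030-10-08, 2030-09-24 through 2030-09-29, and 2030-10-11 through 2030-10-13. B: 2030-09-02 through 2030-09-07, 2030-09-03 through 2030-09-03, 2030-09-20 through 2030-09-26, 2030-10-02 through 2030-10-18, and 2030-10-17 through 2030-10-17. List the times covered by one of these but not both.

2030-09-02 through 2030-09-06, 2030-09-08 through 2030-09-16, 2030-09-20 through 2030-09-22, 2030-09-27 through 2030-10-01, 2030-10-09 through 2030-10-10, 2030-10-14 through 2030-10-18

A, merged: 2030-09-07 through 2030-09-16, 2030-09-23 through 2030-10-08, 2030-10-11 through 2030-10-13.
B, merged: 2030-09-02 through 2030-09-07, 2030-09-20 through 2030-09-26, 2030-10-02 through 2030-10-18.
A but not B: 2030-09-08 through 2030-09-16, 2030-09-27 through 2030-10-01.
B but not A: 2030-09-02 through 2030-09-06, 2030-09-20 through 2030-09-22, 2030-10-09 through 2030-10-10, 2030-10-14 through 2030-10-18.
Combining gives A △ B.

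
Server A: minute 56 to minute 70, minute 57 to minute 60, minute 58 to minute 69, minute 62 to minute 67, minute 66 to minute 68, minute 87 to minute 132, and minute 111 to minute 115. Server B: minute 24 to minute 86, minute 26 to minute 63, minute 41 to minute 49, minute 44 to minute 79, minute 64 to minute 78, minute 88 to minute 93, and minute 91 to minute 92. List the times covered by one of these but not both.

minute 24 to minute 56, minute 70 to minute 86, minute 87 to minute 88, minute 93 to minute 132

First set merges to minute 56 to minute 70, minute 87 to minute 132.
Second set merges to minute 24 to minute 86, minute 88 to minute 93.
A \ B = minute 87 to minute 88, minute 93 to minute 132.
B \ A = minute 24 to minute 56, minute 70 to minute 86.
Union of the two gives the symmetric difference.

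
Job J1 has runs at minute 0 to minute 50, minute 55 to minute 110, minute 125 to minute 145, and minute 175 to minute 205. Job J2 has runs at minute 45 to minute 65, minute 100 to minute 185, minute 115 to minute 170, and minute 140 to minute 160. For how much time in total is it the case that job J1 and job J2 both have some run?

Second set merges to minute 45 to minute 65, minute 100 to minute 185.
A ∩ B = minute 45 to minute 50, minute 55 to minute 65, minute 100 to minute 110, minute 125 to minute 145, minute 175 to minute 185.
Total: 5 minutes + 10 minutes + 10 minutes + 20 minutes + 10 minutes = 55 minutes.

55 minutes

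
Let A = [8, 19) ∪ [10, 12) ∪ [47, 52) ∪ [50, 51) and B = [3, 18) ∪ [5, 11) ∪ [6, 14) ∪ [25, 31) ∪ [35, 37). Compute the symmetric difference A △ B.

First set merges to [8, 19), [47, 52).
Second set merges to [3, 18), [25, 31), [35, 37).
A \ B = [18, 19), [47, 52).
B \ A = [3, 8), [25, 31), [35, 37).
Union of the two gives the symmetric difference.

[3, 8) ∪ [18, 19) ∪ [25, 31) ∪ [35, 37) ∪ [47, 52)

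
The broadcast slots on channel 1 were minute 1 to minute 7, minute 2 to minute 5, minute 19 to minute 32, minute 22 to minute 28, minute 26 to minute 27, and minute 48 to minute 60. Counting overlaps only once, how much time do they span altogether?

31 minutes

Merged: minute 1 to minute 7, minute 19 to minute 32, minute 48 to minute 60.
Lengths: 6 minutes + 13 minutes + 12 minutes = 31 minutes.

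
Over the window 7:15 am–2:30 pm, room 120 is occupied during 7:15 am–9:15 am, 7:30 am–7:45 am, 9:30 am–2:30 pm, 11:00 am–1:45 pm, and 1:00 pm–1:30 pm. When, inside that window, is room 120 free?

The merged coverage is 7:15 am–9:15 am, 9:30 am–2:30 pm.
Complement within 7:15 am–2:30 pm: 9:15 am–9:30 am.

9:15 am–9:30 am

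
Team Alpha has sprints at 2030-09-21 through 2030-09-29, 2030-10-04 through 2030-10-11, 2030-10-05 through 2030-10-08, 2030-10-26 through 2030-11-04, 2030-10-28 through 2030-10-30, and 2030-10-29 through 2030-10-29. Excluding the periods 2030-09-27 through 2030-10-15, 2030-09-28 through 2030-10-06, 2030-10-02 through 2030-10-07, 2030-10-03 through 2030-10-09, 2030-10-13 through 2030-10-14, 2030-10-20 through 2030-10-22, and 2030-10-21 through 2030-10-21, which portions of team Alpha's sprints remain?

2030-09-21 through 2030-09-26, 2030-10-26 through 2030-11-04

Merge the first list: 2030-09-21 through 2030-09-29, 2030-10-04 through 2030-10-11, 2030-10-26 through 2030-11-04.
Merge the second list: 2030-09-27 through 2030-10-15, 2030-10-20 through 2030-10-22.
2030-09-21 through 2030-09-29 minus B → 2030-09-21 through 2030-09-26.
2030-10-04 through 2030-10-11: fully covered by B → removed.
2030-10-26 through 2030-11-04: no B overlap → unchanged.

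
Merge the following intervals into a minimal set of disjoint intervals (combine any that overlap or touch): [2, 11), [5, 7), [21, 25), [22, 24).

[2, 11) ∪ [21, 25)

[5, 7) overlaps/touches [2, 11) → extend to [2, 11).
[21, 25) is disjoint → start new block.
[22, 24) overlaps/touches [21, 25) → extend to [21, 25).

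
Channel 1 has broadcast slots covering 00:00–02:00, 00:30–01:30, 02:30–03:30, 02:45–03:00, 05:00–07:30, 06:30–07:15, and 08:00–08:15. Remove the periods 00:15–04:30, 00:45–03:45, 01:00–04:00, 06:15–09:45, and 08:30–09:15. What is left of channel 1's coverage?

00:00–00:15, 05:00–06:15

A, merged: 00:00–02:00, 02:30–03:30, 05:00–07:30, 08:00–08:15.
B, merged: 00:15–04:30, 06:15–09:45.
00:00–02:00 \ B = 00:00–00:15.
02:30–03:30: entirely removed.
05:00–07:30 \ B = 05:00–06:15.
08:00–08:15: entirely removed.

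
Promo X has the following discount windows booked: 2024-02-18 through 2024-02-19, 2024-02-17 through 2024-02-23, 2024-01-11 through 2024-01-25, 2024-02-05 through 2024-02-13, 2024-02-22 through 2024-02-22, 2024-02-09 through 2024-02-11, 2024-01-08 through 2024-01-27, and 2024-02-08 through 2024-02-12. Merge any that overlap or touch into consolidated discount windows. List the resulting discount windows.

2024-01-08 through 2024-01-27, 2024-02-05 through 2024-02-13, 2024-02-17 through 2024-02-23

Sort by start: 2024-01-08 through 2024-01-27, 2024-01-11 through 2024-01-25, 2024-02-05 through 2024-02-13, 2024-02-08 through 2024-02-12, 2024-02-09 through 2024-02-11, 2024-02-17 through 2024-02-23, 2024-02-18 through 2024-02-19, 2024-02-22 through 2024-02-22.
2024-01-11 through 2024-01-25 overlaps/touches 2024-01-08 through 2024-01-27 → extend to 2024-01-08 through 2024-01-27.
2024-02-05 through 2024-02-13 is disjoint → start new block.
2024-02-08 through 2024-02-12 overlaps/touches 2024-02-05 through 2024-02-13 → extend to 2024-02-05 through 2024-02-13.
2024-02-09 through 2024-02-11 overlaps/touches 2024-02-05 through 2024-02-13 → extend to 2024-02-05 through 2024-02-13.
2024-02-17 through 2024-02-23 is disjoint → start new block.
2024-02-18 through 2024-02-19 overlaps/touches 2024-02-17 through 2024-02-23 → extend to 2024-02-17 through 2024-02-23.
2024-02-22 through 2024-02-22 overlaps/touches 2024-02-17 through 2024-02-23 → extend to 2024-02-17 through 2024-02-23.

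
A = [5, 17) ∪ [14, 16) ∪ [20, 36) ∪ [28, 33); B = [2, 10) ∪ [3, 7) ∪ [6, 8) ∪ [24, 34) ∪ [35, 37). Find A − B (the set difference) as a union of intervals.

A, merged: [5, 17), [20, 36).
B, merged: [2, 10), [24, 34), [35, 37).
[5, 17) minus B → [10, 17).
[20, 36) minus B → [20, 24), [34, 35).

[10, 17) ∪ [20, 24) ∪ [34, 35)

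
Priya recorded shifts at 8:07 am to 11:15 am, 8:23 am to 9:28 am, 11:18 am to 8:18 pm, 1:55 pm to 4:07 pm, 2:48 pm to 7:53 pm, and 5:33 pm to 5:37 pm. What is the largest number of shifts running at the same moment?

Walk the sorted start/end points keeping a running depth.
The depth first hits 3 at 2:48 pm.

3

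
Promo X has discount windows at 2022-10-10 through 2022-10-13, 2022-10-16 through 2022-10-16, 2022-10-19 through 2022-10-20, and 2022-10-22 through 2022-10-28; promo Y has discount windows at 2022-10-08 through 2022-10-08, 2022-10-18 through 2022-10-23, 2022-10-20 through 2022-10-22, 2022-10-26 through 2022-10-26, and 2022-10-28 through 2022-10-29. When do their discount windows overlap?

2022-10-19 through 2022-10-20, 2022-10-22 through 2022-10-23, 2022-10-26 through 2022-10-26, 2022-10-28 through 2022-10-28

Merge the second list: 2022-10-08 through 2022-10-08, 2022-10-18 through 2022-10-23, 2022-10-26 through 2022-10-26, 2022-10-28 through 2022-10-29.
2022-10-10 through 2022-10-13 meets no B interval.
2022-10-16 through 2022-10-16 meets no B interval.
2022-10-19 through 2022-10-20 ∩ B → 2022-10-19 through 2022-10-20.
2022-10-22 through 2022-10-28 ∩ B → 2022-10-22 through 2022-10-23, 2022-10-26 through 2022-10-26, 2022-10-28 through 2022-10-28.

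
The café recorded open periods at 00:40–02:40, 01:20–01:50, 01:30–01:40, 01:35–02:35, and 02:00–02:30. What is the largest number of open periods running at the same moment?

Walk the sorted start/end points keeping a running depth.
The depth first hits 4 at 01:35.

4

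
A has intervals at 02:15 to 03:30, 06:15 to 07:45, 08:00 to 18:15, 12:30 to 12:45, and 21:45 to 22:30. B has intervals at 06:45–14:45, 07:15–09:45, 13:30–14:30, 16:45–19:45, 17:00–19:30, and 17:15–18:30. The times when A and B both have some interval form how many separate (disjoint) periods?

3

First set merges to 02:15–03:30, 06:15–07:45, 08:00–18:15, 21:45–22:30.
Second set merges to 06:45–14:45, 16:45–19:45.
A ∩ B = 06:45–07:45, 08:00–14:45, 16:45–18:15.
That is 3 disjoint pieces.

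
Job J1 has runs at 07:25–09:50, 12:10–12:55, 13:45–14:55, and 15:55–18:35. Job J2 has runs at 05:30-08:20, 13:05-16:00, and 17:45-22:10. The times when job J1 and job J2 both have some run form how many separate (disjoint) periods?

A ∩ B = 07:25–08:20, 13:45–14:55, 15:55–16:00, 17:45–18:35.
That is 4 disjoint pieces.

4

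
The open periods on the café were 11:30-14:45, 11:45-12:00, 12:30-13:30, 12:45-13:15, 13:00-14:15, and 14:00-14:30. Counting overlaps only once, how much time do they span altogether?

Merged: 11:30–14:45.
Length: 3 h 15 min.

3 h 15 min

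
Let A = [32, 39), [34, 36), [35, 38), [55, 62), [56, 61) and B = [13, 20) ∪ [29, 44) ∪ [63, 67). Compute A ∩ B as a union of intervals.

[32, 39)

A, merged: [32, 39), [55, 62).
[32, 39) ∩ B → [32, 39).
[55, 62) meets no B interval.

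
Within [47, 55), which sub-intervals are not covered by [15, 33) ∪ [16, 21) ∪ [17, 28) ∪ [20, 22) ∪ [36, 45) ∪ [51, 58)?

[47, 51)

Covered (merged): [15, 33), [36, 45), [51, 58).
Uncovered inside [47, 55): [47, 51).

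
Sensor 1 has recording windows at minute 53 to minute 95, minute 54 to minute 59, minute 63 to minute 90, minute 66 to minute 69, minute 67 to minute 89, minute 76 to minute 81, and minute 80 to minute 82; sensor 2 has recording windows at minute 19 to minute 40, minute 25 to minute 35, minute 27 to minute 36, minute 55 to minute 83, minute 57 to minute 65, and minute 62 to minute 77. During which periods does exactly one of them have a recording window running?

Merge the first list: minute 53 to minute 95.
Merge the second list: minute 19 to minute 40, minute 55 to minute 83.
A \ B = minute 53 to minute 55, minute 83 to minute 95.
B \ A = minute 19 to minute 40.
Union of the two gives the symmetric difference.

minute 19 to minute 40, minute 53 to minute 55, minute 83 to minute 95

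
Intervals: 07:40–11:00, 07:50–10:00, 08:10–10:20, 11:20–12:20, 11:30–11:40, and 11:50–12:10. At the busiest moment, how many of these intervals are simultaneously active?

3

At 08:10, 3 of the intervals are simultaneously active.
No point has more.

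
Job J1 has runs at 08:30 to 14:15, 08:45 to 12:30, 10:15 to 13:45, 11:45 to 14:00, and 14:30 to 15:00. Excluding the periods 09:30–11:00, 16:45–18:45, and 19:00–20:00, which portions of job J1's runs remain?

Merge the first list: 08:30–14:15, 14:30–15:00.
08:30–14:15 with B removed leaves 08:30–09:30, 11:00–14:15.
14:30–15:00 is untouched.

08:30–09:30, 11:00–14:15, 14:30–15:00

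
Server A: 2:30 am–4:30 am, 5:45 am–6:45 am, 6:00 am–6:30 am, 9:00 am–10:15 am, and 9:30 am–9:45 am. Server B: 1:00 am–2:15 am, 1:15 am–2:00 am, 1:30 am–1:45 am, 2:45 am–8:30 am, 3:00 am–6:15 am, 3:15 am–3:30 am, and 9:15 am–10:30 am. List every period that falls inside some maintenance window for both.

A, merged: 2:30 am-4:30 am, 5:45 am-6:45 am, 9:00 am-10:15 am.
B, merged: 1:00 am-2:15 am, 2:45 am-8:30 am, 9:15 am-10:30 am.
2:30 am-4:30 am ∩ B → 2:45 am-4:30 am.
5:45 am-6:45 am ∩ B → 5:45 am-6:45 am.
9:00 am-10:15 am ∩ B → 9:15 am-10:15 am.

2:45 am-4:30 am, 5:45 am-6:45 am, 9:15 am-10:15 am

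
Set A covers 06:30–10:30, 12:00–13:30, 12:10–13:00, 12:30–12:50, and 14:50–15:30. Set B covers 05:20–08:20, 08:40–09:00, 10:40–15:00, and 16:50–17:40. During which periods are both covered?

06:30–08:20, 08:40–09:00, 12:00–13:30, 14:50–15:00

First set merges to 06:30–10:30, 12:00–13:30, 14:50–15:30.
06:30–10:30 ∩ B → 06:30–08:20, 08:40–09:00.
12:00–13:30 ∩ B → 12:00–13:30.
14:50–15:30 ∩ B → 14:50–15:00.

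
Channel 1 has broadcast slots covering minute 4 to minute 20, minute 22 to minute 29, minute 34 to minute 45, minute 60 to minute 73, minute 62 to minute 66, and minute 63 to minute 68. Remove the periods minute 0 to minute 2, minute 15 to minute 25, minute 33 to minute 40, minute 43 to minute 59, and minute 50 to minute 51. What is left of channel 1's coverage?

minute 4 to minute 15, minute 25 to minute 29, minute 40 to minute 43, minute 60 to minute 73

Merge the first list: minute 4 to minute 20, minute 22 to minute 29, minute 34 to minute 45, minute 60 to minute 73.
Merge the second list: minute 0 to minute 2, minute 15 to minute 25, minute 33 to minute 40, minute 43 to minute 59.
minute 4 to minute 20 minus B → minute 4 to minute 15.
minute 22 to minute 29 minus B → minute 25 to minute 29.
minute 34 to minute 45 minus B → minute 40 to minute 43.
minute 60 to minute 73: no B overlap → unchanged.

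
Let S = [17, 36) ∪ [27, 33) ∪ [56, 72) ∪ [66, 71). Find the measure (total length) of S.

35

Merged: [17, 36), [56, 72).
Lengths: 19 + 16 = 35.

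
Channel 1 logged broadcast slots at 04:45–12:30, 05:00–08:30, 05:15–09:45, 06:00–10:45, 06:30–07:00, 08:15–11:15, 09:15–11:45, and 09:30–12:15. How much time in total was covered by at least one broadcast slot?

7 h 45 min

Merged: 04:45-12:30.
Length: 7 h 45 min.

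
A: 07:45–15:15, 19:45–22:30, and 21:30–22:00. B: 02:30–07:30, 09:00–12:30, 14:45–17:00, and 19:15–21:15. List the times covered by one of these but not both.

A, merged: 07:45-15:15, 19:45-22:30.
Only in the first: 07:45-09:00, 12:30-14:45, 21:15-22:30.
Only in the second: 02:30-07:30, 15:15-17:00, 19:15-19:45.
Together these are the periods covered by exactly one.

02:30-07:30, 07:45-09:00, 12:30-14:45, 15:15-17:00, 19:15-19:45, 21:15-22:30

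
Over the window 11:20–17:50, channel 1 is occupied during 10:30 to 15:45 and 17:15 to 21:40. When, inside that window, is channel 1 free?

After merging, the occupied span is 10:30–15:45, 17:15–21:40.
Uncovered inside 11:20–17:50: 15:45–17:15.

15:45–17:15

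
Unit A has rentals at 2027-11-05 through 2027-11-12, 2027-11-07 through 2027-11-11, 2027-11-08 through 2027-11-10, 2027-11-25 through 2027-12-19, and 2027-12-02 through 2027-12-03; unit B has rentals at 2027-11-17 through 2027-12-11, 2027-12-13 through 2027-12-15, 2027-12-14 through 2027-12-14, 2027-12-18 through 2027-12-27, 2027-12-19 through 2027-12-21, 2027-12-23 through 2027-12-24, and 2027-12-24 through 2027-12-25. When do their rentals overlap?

Merge the first list: 2027-11-05 through 2027-11-12, 2027-11-25 through 2027-12-19.
Merge the second list: 2027-11-17 through 2027-12-11, 2027-12-13 through 2027-12-15, 2027-12-18 through 2027-12-27.
2027-11-05 through 2027-11-12: no overlap with the second set.
2027-11-25 through 2027-12-19 meets the second set on 2027-11-25 through 2027-12-11, 2027-12-13 through 2027-12-15, 2027-12-18 through 2027-12-19.

2027-11-25 through 2027-12-11, 2027-12-13 through 2027-12-15, 2027-12-18 through 2027-12-19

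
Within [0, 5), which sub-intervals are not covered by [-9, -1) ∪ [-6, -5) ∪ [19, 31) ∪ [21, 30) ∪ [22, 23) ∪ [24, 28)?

[0, 5)

Covered (merged): [-9, -1), [19, 31).
Gaps within [0, 5): [0, 5).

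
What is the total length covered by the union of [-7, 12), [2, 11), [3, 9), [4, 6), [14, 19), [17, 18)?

Merged: [-7, 12), [14, 19).
Lengths: 19 + 5 = 24.

24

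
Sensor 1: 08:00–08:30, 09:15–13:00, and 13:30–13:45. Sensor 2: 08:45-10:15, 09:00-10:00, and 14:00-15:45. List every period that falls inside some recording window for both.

Merge the second list: 08:45–10:15, 14:00–15:45.
08:00–08:30 meets no B interval.
09:15–13:00 ∩ B → 09:15–10:15.
13:30–13:45 meets no B interval.

09:15–10:15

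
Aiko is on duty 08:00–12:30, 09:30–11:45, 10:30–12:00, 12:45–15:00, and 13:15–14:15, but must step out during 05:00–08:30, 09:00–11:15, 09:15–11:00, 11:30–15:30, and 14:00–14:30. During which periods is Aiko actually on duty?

08:30–09:00, 11:15–11:30

Merge the first list: 08:00–12:30, 12:45–15:00.
Merge the second list: 05:00–08:30, 09:00–11:15, 11:30–15:30.
08:00–12:30 \ B = 08:30–09:00, 11:15–11:30.
12:45–15:00: entirely removed.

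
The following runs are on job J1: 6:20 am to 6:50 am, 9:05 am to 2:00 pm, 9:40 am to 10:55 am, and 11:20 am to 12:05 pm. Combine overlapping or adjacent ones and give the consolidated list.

9:05 am–2:00 pm is disjoint → start new block.
9:40 am–10:55 am overlaps/touches 9:05 am–2:00 pm → extend to 9:05 am–2:00 pm.
11:20 am–12:05 pm overlaps/touches 9:05 am–2:00 pm → extend to 9:05 am–2:00 pm.

6:20 am–6:50 am, 9:05 am–2:00 pm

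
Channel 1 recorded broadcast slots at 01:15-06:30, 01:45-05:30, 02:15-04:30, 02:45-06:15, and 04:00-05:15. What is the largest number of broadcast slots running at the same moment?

At 04:00, 5 of the intervals are simultaneously active.
No point has more.

5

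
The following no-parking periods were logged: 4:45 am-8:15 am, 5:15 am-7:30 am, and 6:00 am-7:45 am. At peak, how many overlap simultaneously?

3

Sweep endpoints in order; track running count of active intervals.
Peak of 3 reached at 6:00 am.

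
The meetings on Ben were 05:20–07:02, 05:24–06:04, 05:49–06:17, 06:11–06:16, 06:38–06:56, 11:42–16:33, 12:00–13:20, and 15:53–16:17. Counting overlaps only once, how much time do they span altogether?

Merged: 05:20-07:02, 11:42-16:33.
Lengths: 1 h 42 min + 4 h 51 min = 6 h 33 min.

6 h 33 min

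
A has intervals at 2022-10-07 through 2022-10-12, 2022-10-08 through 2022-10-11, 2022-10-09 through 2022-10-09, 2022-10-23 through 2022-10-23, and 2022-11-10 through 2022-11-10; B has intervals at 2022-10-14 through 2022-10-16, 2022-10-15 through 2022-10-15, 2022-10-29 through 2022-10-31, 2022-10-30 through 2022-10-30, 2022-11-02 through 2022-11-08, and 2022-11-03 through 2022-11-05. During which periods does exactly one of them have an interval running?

First set merges to 2022-10-07 through 2022-10-12, 2022-10-23 through 2022-10-23, 2022-11-10 through 2022-11-10.
Second set merges to 2022-10-14 through 2022-10-16, 2022-10-29 through 2022-10-31, 2022-11-02 through 2022-11-08.
Only in the first: 2022-10-07 through 2022-10-12, 2022-10-23 through 2022-10-23, 2022-11-10 through 2022-11-10.
Only in the second: 2022-10-14 through 2022-10-16, 2022-10-29 through 2022-10-31, 2022-11-02 through 2022-11-08.
Together these are the periods covered by exactly one.

2022-10-07 through 2022-10-12, 2022-10-14 through 2022-10-16, 2022-10-23 through 2022-10-23, 2022-10-29 through 2022-10-31, 2022-11-02 through 2022-11-08, 2022-11-10 through 2022-11-10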